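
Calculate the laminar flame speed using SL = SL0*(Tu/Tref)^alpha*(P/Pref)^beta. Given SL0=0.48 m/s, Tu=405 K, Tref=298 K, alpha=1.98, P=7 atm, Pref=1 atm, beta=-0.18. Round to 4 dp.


SL = SL0 * (Tu/Tref)^alpha * (P/Pref)^beta
T ratio = 405/298 = 1.35906040
(T ratio)^alpha = 1.35906040^1.98 = 1.835747
(P/Pref)^beta = 7^(-0.18) = 0.704502
SL = 0.48 * 1.835747 * 0.704502 = 0.6208 m/s


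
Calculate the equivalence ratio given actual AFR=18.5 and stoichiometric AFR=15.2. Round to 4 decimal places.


phi = AFR_stoich / AFR_actual
phi = 15.2 / 18.5 = 0.8216


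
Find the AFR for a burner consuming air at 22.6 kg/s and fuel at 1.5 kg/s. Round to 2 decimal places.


AFR = m_air / m_fuel
AFR = 22.6 / 1.5 = 15.07


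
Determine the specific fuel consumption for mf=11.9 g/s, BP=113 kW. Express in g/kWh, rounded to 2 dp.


SFC = (mf / BP) * 3600
Rate = 11.9 / 113 = 0.105310 g/(s*kW)
SFC = 0.105310 * 3600 = 379.12 g/kWh


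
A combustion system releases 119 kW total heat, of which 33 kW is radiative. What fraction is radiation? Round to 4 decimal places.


f_rad = Q_rad / Q_total
f_rad = 33 / 119 = 0.2773


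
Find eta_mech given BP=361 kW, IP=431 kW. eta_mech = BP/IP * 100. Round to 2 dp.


eta_mech = (BP / IP) * 100
Ratio = 361 / 431 = 0.8376
eta_mech = 0.8376 * 100 = 83.76%


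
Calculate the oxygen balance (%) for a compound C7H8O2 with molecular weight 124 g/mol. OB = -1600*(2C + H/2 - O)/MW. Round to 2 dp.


OB = -1600 * (2C + H/2 - O) / MW
Inner = 2*7 + 8/2 - 2 = 16.00
OB = -1600 * 16.00 / 124 = -206.45%


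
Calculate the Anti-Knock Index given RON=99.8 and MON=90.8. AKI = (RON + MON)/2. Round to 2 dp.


AKI = (RON + MON) / 2
AKI = (99.8 + 90.8) / 2
AKI = 190.6 / 2 = 95.30


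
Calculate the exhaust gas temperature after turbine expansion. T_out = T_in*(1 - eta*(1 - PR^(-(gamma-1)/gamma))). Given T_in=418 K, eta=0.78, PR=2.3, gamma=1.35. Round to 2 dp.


T_out = T_in * (1 - eta * (1 - PR^(-(gamma-1)/gamma)))
Exponent = -(1.35-1)/1.35 = -0.25925926
PR^exp = 2.3^(-0.25925926) = 0.80578413
Factor = 1 - 0.78*(1 - 0.80578413) = 0.84851162
T_out = 418 * 0.84851162 = 354.68 K


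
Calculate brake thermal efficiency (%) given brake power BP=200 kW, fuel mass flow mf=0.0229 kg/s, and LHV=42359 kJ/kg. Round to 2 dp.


eta_BTE = (BP / (mf * LHV)) * 100
Denominator = 0.0229 * 42359 = 970.0211 kW
eta_BTE = (200 / 970.0211) * 100 = 20.62%


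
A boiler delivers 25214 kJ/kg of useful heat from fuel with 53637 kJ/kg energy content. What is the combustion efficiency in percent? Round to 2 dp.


Efficiency = (Q_useful / Q_fuel) * 100
Efficiency = (25214 / 53637) * 100
Efficiency = 0.4701 * 100 = 47.01%


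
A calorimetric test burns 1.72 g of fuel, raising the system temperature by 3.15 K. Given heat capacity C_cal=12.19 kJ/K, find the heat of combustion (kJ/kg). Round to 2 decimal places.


Hc = C_cal * delta_T / m_fuel
Q_released = 12.19 * 3.15 = 38.3985 kJ
m_fuel = 1.72 g = 1.72/1000 kg = 0.001720 kg
Hc = 38.3985 / 0.001720 = 22324.71 kJ/kg


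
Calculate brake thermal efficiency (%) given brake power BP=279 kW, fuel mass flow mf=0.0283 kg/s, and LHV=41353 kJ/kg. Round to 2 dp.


eta_BTE = (BP / (mf * LHV)) * 100
Denominator = 0.0283 * 41353 = 1170.2899 kW
eta_BTE = (279 / 1170.2899) * 100 = 23.84%


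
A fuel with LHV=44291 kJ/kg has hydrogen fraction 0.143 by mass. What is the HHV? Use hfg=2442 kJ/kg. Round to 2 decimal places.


HHV = LHV + hfg * 9 * H
Water addition = 2442 * 9 * 0.143 = 3142.854 kJ/kg
HHV = 44291 + 3142.854 = 47433.85 kJ/kg


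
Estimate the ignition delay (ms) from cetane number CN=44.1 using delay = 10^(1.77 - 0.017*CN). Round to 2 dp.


delay = 10^(1.77 - 0.017*CN)
Exponent = 1.77 - 0.017*44.1 = 1.0203
delay = 10^1.0203 = 10.48 ms


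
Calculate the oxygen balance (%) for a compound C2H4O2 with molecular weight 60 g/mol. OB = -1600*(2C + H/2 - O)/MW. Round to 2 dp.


OB = -1600 * (2C + H/2 - O) / MW
Inner = 2*2 + 4/2 - 2 = 4.00
OB = -1600 * 4.00 / 60 = -106.67%


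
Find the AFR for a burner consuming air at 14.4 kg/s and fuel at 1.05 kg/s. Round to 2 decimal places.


AFR = m_air / m_fuel
AFR = 14.4 / 1.05 = 13.71


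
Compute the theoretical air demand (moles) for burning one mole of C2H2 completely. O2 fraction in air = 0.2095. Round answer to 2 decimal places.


Balanced combustion: C2H2 + 2.5 O2 -> 2 CO2 + 1 H2O
O2 needed = C + H/4 = 2 + 2/4 = 2.50 moles
Air moles = O2 / 0.2095 = 2.50 / 0.2095 = 11.93 moles air


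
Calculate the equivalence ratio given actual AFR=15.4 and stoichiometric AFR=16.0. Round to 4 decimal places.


phi = AFR_stoich / AFR_actual
phi = 16.0 / 15.4 = 1.0390


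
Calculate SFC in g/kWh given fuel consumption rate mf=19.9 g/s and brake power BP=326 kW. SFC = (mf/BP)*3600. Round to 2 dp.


SFC = (mf / BP) * 3600
Rate = 19.9 / 326 = 0.061043 g/(s*kW)
SFC = 0.061043 * 3600 = 219.75 g/kWh


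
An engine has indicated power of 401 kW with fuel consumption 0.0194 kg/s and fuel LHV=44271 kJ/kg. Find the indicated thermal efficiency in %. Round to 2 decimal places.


eta_ith = (IP / (mf * LHV)) * 100
Denominator = 0.0194 * 44271 = 858.8574 kW
eta_ith = (401 / 858.8574) * 100 = 46.69%


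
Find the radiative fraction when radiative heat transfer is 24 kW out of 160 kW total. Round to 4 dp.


f_rad = Q_rad / Q_total
f_rad = 24 / 160 = 0.1500


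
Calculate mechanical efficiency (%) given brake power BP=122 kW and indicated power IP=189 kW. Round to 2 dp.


eta_mech = (BP / IP) * 100
Ratio = 122 / 189 = 0.6455
eta_mech = 0.6455 * 100 = 64.55%


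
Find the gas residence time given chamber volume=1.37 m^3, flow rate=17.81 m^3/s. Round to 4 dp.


tau = V / Q_flow
tau = 1.37 / 17.81 = 0.0769 s


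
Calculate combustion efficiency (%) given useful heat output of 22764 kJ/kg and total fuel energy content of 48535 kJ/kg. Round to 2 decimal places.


Efficiency = (Q_useful / Q_fuel) * 100
Efficiency = (22764 / 48535) * 100
Efficiency = 0.4690 * 100 = 46.90%


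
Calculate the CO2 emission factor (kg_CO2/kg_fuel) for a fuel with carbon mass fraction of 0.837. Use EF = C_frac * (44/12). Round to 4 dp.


EF = C_frac * (M_CO2 / M_C)
EF = 0.837 * (44/12)
EF = 0.837 * 3.666667 = 3.0690 kg_CO2/kg_fuel


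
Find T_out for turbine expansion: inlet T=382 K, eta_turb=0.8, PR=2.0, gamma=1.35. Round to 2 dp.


T_out = T_in * (1 - eta * (1 - PR^(-(gamma-1)/gamma)))
Exponent = -(1.35-1)/1.35 = -0.25925926
PR^exp = 2.0^(-0.25925926) = 0.83551680
Factor = 1 - 0.8*(1 - 0.83551680) = 0.86841344
T_out = 382 * 0.86841344 = 331.73 K


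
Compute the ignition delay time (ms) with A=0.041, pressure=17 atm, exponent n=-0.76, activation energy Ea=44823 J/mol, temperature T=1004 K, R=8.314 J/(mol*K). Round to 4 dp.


tau = A * P^n * exp(Ea/(R*T))
P^n = 17^(-0.76) = 0.11610711
Ea/(R*T) = 44823/(8.314*1004) = 5.369789
exp(Ea/(R*T)) = 214.817448
tau = 0.041 * 0.11610711 * 214.817448 = 1.0226 ms


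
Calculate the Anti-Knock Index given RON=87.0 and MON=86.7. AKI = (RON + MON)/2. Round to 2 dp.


AKI = (RON + MON) / 2
AKI = (87.0 + 86.7) / 2
AKI = 173.7 / 2 = 86.85


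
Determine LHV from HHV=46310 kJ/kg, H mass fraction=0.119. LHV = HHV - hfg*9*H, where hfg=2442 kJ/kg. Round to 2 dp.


LHV = HHV - hfg * 9 * H
Water correction = 2442 * 9 * 0.119 = 2615.382 kJ/kg
LHV = 46310 - 2615.382 = 43694.62 kJ/kg


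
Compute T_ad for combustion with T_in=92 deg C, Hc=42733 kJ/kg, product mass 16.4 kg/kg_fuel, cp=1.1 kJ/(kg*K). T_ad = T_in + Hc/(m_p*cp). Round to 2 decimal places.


T_ad = T_in + Hc / (m_p * cp)
Denominator = 16.4 * 1.1 = 18.0400
Temperature rise = 42733 / 18.0400 = 2368.79 K
T_ad = 92 + 2368.79 = 2460.79 deg C


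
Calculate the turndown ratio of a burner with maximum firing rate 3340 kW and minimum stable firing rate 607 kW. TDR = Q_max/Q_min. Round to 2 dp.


TDR = Q_max / Q_min
TDR = 3340 / 607 = 5.50


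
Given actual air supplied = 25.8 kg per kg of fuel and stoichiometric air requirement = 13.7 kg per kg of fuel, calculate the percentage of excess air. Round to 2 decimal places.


Excess air = actual - stoichiometric = 25.8 - 13.7 = 12.10 kg/kg fuel
Excess air % = (excess / stoich) * 100 = (12.10 / 13.7) * 100 = 88.32%


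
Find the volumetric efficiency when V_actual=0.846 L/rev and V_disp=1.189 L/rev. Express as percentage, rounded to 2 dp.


eta_v = (V_actual / V_disp) * 100
Ratio = 0.846 / 1.189 = 0.7115
eta_v = 0.7115 * 100 = 71.15%


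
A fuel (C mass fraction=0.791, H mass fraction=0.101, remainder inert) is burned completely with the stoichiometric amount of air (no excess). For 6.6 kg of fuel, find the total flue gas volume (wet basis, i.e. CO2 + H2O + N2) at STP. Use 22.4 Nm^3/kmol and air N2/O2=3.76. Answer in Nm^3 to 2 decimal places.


Per kg fuel: CO2 = (C/12 kmol)*22.4 = (0.791/12)*22.4 = 1.47653 Nm^3
Per kg fuel: H2O = (H/2 kmol)*22.4 = (0.101/2)*22.4 = 1.13120 Nm^3
O2 needed per kg fuel = C/12 + H/4 = 0.791/12 + 0.101/4 = 0.09116667 kmol
Per kg fuel: N2 = O2*3.76*22.4 = 0.09116667*3.76*22.4 = 7.67842 Nm^3
Total per kg = 1.47653 + 1.13120 + 7.67842 = 10.28615 Nm^3
Total = 10.28615 * 6.6 = 67.89 Nm^3


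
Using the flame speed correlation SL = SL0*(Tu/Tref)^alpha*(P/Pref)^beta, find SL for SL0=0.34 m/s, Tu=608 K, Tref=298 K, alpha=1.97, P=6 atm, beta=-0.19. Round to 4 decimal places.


SL = SL0 * (Tu/Tref)^alpha * (P/Pref)^beta
T ratio = 608/298 = 2.04026846
(T ratio)^alpha = 2.04026846^1.97 = 4.074591
(P/Pref)^beta = 6^(-0.19) = 0.711461
SL = 0.34 * 4.074591 * 0.711461 = 0.9856 m/s


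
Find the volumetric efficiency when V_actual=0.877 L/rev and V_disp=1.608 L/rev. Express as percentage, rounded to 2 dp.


eta_v = (V_actual / V_disp) * 100
Ratio = 0.877 / 1.608 = 0.5454
eta_v = 0.5454 * 100 = 54.54%


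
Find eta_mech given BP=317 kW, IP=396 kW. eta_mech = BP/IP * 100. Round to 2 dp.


eta_mech = (BP / IP) * 100
Ratio = 317 / 396 = 0.8005
eta_mech = 0.8005 * 100 = 80.05%


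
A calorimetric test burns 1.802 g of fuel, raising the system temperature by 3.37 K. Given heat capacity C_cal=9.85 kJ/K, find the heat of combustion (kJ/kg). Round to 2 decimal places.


Hc = C_cal * delta_T / m_fuel
Q_released = 9.85 * 3.37 = 33.1945 kJ
m_fuel = 1.802 g = 1.802/1000 kg = 0.001802 kg
Hc = 33.1945 / 0.001802 = 18420.92 kJ/kg


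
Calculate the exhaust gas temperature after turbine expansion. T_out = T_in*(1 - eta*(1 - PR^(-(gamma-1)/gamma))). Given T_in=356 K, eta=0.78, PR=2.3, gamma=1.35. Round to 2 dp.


T_out = T_in * (1 - eta * (1 - PR^(-(gamma-1)/gamma)))
Exponent = -(1.35-1)/1.35 = -0.25925926
PR^exp = 2.3^(-0.25925926) = 0.80578413
Factor = 1 - 0.78*(1 - 0.80578413) = 0.84851162
T_out = 356 * 0.84851162 = 302.07 K


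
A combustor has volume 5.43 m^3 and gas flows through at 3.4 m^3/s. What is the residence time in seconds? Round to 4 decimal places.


tau = V / Q_flow
tau = 5.43 / 3.4 = 1.5971 s


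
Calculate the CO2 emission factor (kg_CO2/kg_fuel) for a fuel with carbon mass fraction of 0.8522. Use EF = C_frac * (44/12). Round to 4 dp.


EF = C_frac * (M_CO2 / M_C)
EF = 0.8522 * (44/12)
EF = 0.8522 * 3.666667 = 3.1247 kg_CO2/kg_fuel


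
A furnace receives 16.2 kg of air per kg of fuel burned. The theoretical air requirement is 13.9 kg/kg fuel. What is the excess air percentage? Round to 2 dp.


Excess air = actual - stoichiometric = 16.2 - 13.9 = 2.30 kg/kg fuel
Excess air % = (excess / stoich) * 100 = (2.30 / 13.9) * 100 = 16.55%


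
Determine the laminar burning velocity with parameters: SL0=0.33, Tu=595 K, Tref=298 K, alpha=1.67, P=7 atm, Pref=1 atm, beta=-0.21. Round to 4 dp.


SL = SL0 * (Tu/Tref)^alpha * (P/Pref)^beta
T ratio = 595/298 = 1.99664430
(T ratio)^alpha = 1.99664430^1.67 = 3.173235
(P/Pref)^beta = 7^(-0.21) = 0.664553
SL = 0.33 * 3.173235 * 0.664553 = 0.6959 m/s


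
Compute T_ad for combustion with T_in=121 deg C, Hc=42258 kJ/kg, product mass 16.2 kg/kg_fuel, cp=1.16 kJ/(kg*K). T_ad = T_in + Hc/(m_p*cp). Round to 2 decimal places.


T_ad = T_in + Hc / (m_p * cp)
Denominator = 16.2 * 1.16 = 18.7920
Temperature rise = 42258 / 18.7920 = 2248.72 K
T_ad = 121 + 2248.72 = 2369.72 deg C


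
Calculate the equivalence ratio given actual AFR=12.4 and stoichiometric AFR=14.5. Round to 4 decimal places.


phi = AFR_stoich / AFR_actual
phi = 14.5 / 12.4 = 1.1694


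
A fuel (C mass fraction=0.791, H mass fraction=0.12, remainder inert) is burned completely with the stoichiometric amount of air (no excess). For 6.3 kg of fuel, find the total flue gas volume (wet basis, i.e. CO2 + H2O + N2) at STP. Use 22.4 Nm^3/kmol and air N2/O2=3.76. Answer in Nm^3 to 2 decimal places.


Per kg fuel: CO2 = (C/12 kmol)*22.4 = (0.791/12)*22.4 = 1.47653 Nm^3
Per kg fuel: H2O = (H/2 kmol)*22.4 = (0.12/2)*22.4 = 1.34400 Nm^3
O2 needed per kg fuel = C/12 + H/4 = 0.791/12 + 0.12/4 = 0.09591667 kmol
Per kg fuel: N2 = O2*3.76*22.4 = 0.09591667*3.76*22.4 = 8.07849 Nm^3
Total per kg = 1.47653 + 1.34400 + 8.07849 = 10.89902 Nm^3
Total = 10.89902 * 6.3 = 68.66 Nm^3


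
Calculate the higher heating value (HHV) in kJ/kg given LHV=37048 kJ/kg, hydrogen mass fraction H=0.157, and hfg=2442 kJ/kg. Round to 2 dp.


HHV = LHV + hfg * 9 * H
Water addition = 2442 * 9 * 0.157 = 3450.546 kJ/kg
HHV = 37048 + 3450.546 = 40498.55 kJ/kg


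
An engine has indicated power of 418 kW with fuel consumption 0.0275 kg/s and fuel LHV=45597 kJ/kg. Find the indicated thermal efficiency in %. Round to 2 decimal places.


eta_ith = (IP / (mf * LHV)) * 100
Denominator = 0.0275 * 45597 = 1253.9175 kW
eta_ith = (418 / 1253.9175) * 100 = 33.34%


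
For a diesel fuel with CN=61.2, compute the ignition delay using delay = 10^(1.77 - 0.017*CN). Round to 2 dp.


delay = 10^(1.77 - 0.017*CN)
Exponent = 1.77 - 0.017*61.2 = 0.7296
delay = 10^0.7296 = 5.37 ms


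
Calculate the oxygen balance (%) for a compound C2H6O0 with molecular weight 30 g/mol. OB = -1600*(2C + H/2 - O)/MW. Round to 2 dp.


OB = -1600 * (2C + H/2 - O) / MW
Inner = 2*2 + 6/2 - 0 = 7.00
OB = -1600 * 7.00 / 30 = -373.33%


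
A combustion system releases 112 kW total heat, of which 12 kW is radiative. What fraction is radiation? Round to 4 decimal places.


f_rad = Q_rad / Q_total
f_rad = 12 / 112 = 0.1071


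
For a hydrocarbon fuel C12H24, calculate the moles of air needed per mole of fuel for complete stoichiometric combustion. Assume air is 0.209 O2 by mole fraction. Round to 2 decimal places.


Balanced combustion: C12H24 + 18 O2 -> 12 CO2 + 12 H2O
O2 needed = C + H/4 = 12 + 24/4 = 18.00 moles
Air moles = O2 / 0.209 = 18.00 / 0.209 = 86.12 moles air


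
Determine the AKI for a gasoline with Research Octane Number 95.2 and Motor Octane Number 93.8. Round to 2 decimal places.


AKI = (RON + MON) / 2
AKI = (95.2 + 93.8) / 2
AKI = 189.0 / 2 = 94.50


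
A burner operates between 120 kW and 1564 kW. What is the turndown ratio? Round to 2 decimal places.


TDR = Q_max / Q_min
TDR = 1564 / 120 = 13.03


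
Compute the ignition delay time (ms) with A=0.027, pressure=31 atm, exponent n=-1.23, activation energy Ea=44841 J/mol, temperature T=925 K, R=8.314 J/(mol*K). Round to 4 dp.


tau = A * P^n * exp(Ea/(R*T))
P^n = 31^(-1.23) = 0.01464283
Ea/(R*T) = 44841/(8.314*925) = 5.830738
exp(Ea/(R*T)) = 340.609998
tau = 0.027 * 0.01464283 * 340.609998 = 0.1347 ms


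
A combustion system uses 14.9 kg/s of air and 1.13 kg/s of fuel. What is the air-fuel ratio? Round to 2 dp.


AFR = m_air / m_fuel
AFR = 14.9 / 1.13 = 13.19


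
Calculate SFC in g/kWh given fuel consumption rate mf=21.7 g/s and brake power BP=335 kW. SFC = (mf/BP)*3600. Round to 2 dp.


SFC = (mf / BP) * 3600
Rate = 21.7 / 335 = 0.064776 g/(s*kW)
SFC = 0.064776 * 3600 = 233.19 g/kWh


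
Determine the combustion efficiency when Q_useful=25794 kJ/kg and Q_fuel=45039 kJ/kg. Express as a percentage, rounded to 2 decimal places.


Efficiency = (Q_useful / Q_fuel) * 100
Efficiency = (25794 / 45039) * 100
Efficiency = 0.5727 * 100 = 57.27%


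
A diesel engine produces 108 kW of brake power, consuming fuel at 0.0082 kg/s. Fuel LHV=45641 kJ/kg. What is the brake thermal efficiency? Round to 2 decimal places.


eta_BTE = (BP / (mf * LHV)) * 100
Denominator = 0.0082 * 45641 = 374.2562 kW
eta_BTE = (108 / 374.2562) * 100 = 28.86%


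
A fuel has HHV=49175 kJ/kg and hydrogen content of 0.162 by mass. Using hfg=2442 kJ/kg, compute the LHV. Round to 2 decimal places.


LHV = HHV - hfg * 9 * H
Water correction = 2442 * 9 * 0.162 = 3560.436 kJ/kg
LHV = 49175 - 3560.436 = 45614.56 kJ/kg


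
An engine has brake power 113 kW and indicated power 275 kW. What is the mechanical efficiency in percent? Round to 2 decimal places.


eta_mech = (BP / IP) * 100
Ratio = 113 / 275 = 0.4109
eta_mech = 0.4109 * 100 = 41.09%


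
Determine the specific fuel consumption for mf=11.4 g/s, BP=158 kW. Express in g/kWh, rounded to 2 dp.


SFC = (mf / BP) * 3600
Rate = 11.4 / 158 = 0.072152 g/(s*kW)
SFC = 0.072152 * 3600 = 259.75 g/kWh


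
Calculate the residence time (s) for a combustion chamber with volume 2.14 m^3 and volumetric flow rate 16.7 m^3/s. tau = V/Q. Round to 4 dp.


tau = V / Q_flow
tau = 2.14 / 16.7 = 0.1281 s


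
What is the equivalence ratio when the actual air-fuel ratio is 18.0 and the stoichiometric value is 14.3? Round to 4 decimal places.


phi = AFR_stoich / AFR_actual
phi = 14.3 / 18.0 = 0.7944


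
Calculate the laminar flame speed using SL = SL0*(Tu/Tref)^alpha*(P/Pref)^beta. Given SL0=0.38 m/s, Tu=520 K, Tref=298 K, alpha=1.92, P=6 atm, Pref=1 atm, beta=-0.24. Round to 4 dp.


SL = SL0 * (Tu/Tref)^alpha * (P/Pref)^beta
T ratio = 520/298 = 1.74496644
(T ratio)^alpha = 1.74496644^1.92 = 2.912267
(P/Pref)^beta = 6^(-0.24) = 0.650495
SL = 0.38 * 2.912267 * 0.650495 = 0.7199 m/s


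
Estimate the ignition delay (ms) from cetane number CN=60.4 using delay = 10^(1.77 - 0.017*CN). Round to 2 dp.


delay = 10^(1.77 - 0.017*CN)
Exponent = 1.77 - 0.017*60.4 = 0.7432
delay = 10^0.7432 = 5.54 ms


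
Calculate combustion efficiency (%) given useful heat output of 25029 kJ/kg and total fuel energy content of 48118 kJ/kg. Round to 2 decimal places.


Efficiency = (Q_useful / Q_fuel) * 100
Efficiency = (25029 / 48118) * 100
Efficiency = 0.5202 * 100 = 52.02%


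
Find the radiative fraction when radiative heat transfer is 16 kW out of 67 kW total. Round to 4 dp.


f_rad = Q_rad / Q_total
f_rad = 16 / 67 = 0.2388


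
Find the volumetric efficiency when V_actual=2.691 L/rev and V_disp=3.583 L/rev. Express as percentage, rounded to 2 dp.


eta_v = (V_actual / V_disp) * 100
Ratio = 2.691 / 3.583 = 0.7510
eta_v = 0.7510 * 100 = 75.10%


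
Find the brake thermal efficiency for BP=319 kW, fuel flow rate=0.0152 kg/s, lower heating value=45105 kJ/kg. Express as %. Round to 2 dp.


eta_BTE = (BP / (mf * LHV)) * 100
Denominator = 0.0152 * 45105 = 685.5960 kW
eta_BTE = (319 / 685.5960) * 100 = 46.53%


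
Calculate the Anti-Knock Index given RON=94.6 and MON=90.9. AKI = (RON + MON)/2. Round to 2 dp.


AKI = (RON + MON) / 2
AKI = (94.6 + 90.9) / 2
AKI = 185.5 / 2 = 92.75


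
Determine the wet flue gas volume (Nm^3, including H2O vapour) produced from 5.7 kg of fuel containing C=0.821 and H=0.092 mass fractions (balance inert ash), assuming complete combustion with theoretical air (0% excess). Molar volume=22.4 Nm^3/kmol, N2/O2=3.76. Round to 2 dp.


Per kg fuel: CO2 = (C/12 kmol)*22.4 = (0.821/12)*22.4 = 1.53253 Nm^3
Per kg fuel: H2O = (H/2 kmol)*22.4 = (0.092/2)*22.4 = 1.03040 Nm^3
O2 needed per kg fuel = C/12 + H/4 = 0.821/12 + 0.092/4 = 0.09141667 kmol
Per kg fuel: N2 = O2*3.76*22.4 = 0.09141667*3.76*22.4 = 7.69948 Nm^3
Total per kg = 1.53253 + 1.03040 + 7.69948 = 10.26241 Nm^3
Total = 10.26241 * 5.7 = 58.50 Nm^3


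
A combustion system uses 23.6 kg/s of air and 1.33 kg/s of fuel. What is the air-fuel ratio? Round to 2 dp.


AFR = m_air / m_fuel
AFR = 23.6 / 1.33 = 17.74


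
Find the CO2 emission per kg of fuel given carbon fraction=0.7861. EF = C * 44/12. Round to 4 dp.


EF = C_frac * (M_CO2 / M_C)
EF = 0.7861 * (44/12)
EF = 0.7861 * 3.666667 = 2.8824 kg_CO2/kg_fuel


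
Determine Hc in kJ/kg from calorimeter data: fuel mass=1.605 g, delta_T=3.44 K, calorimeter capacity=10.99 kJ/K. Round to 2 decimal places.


Hc = C_cal * delta_T / m_fuel
Q_released = 10.99 * 3.44 = 37.8056 kJ
m_fuel = 1.605 g = 1.605/1000 kg = 0.001605 kg
Hc = 37.8056 / 0.001605 = 23554.89 kJ/kg


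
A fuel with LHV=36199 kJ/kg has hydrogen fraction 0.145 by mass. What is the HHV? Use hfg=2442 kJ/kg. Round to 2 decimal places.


HHV = LHV + hfg * 9 * H
Water addition = 2442 * 9 * 0.145 = 3186.810 kJ/kg
HHV = 36199 + 3186.810 = 39385.81 kJ/kg


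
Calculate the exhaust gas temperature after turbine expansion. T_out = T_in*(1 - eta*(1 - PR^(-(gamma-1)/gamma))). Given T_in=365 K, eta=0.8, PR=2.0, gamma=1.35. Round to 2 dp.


T_out = T_in * (1 - eta * (1 - PR^(-(gamma-1)/gamma)))
Exponent = -(1.35-1)/1.35 = -0.25925926
PR^exp = 2.0^(-0.25925926) = 0.83551680
Factor = 1 - 0.8*(1 - 0.83551680) = 0.86841344
T_out = 365 * 0.86841344 = 316.97 K


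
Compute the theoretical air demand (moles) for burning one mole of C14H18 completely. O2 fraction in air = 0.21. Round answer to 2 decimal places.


Balanced combustion: C14H18 + 18.5 O2 -> 14 CO2 + 9 H2O
O2 needed = C + H/4 = 14 + 18/4 = 18.50 moles
Air moles = O2 / 0.21 = 18.50 / 0.21 = 88.10 moles air


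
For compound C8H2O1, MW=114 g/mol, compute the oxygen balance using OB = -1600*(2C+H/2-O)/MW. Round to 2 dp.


OB = -1600 * (2C + H/2 - O) / MW
Inner = 2*8 + 2/2 - 1 = 16.00
OB = -1600 * 16.00 / 114 = -224.56%


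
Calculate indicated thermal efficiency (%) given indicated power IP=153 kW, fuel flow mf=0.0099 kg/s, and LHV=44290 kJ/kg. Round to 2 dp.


eta_ith = (IP / (mf * LHV)) * 100
Denominator = 0.0099 * 44290 = 438.4710 kW
eta_ith = (153 / 438.4710) * 100 = 34.89%


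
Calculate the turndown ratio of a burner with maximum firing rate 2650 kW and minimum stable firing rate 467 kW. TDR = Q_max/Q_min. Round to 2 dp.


TDR = Q_max / Q_min
TDR = 2650 / 467 = 5.67


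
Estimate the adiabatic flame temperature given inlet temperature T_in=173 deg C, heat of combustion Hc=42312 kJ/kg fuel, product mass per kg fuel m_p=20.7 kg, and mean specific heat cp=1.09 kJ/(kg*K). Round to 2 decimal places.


T_ad = T_in + Hc / (m_p * cp)
Denominator = 20.7 * 1.09 = 22.5630
Temperature rise = 42312 / 22.5630 = 1875.28 K
T_ad = 173 + 1875.28 = 2048.28 deg C


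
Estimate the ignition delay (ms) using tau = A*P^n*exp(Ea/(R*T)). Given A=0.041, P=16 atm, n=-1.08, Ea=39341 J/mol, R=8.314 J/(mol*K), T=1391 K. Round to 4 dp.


tau = A * P^n * exp(Ea/(R*T))
P^n = 16^(-1.08) = 0.05006687
Ea/(R*T) = 39341/(8.314*1391) = 3.401796
exp(Ea/(R*T)) = 30.017959
tau = 0.041 * 0.05006687 * 30.017959 = 0.0616 ms


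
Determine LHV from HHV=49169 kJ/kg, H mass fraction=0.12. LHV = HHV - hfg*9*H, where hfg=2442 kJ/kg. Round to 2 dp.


LHV = HHV - hfg * 9 * H
Water correction = 2442 * 9 * 0.12 = 2637.360 kJ/kg
LHV = 49169 - 2637.360 = 46531.64 kJ/kg


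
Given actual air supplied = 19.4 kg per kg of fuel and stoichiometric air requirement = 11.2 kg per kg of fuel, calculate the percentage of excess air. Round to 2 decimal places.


Excess air = actual - stoichiometric = 19.4 - 11.2 = 8.20 kg/kg fuel
Excess air % = (excess / stoich) * 100 = (8.20 / 11.2) * 100 = 73.21%


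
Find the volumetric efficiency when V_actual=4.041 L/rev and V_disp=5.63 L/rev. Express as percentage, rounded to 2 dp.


eta_v = (V_actual / V_disp) * 100
Ratio = 4.041 / 5.63 = 0.7178
eta_v = 0.7178 * 100 = 71.78%


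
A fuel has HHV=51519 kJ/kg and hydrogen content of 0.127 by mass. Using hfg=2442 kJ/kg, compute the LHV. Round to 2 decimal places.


LHV = HHV - hfg * 9 * H
Water correction = 2442 * 9 * 0.127 = 2791.206 kJ/kg
LHV = 51519 - 2791.206 = 48727.79 kJ/kg


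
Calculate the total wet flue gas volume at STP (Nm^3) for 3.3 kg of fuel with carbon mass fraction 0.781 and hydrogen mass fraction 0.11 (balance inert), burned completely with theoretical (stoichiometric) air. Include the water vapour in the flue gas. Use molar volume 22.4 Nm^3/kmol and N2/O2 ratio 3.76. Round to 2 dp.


Per kg fuel: CO2 = (C/12 kmol)*22.4 = (0.781/12)*22.4 = 1.45787 Nm^3
Per kg fuel: H2O = (H/2 kmol)*22.4 = (0.11/2)*22.4 = 1.23200 Nm^3
O2 needed per kg fuel = C/12 + H/4 = 0.781/12 + 0.11/4 = 0.09258333 kmol
Per kg fuel: N2 = O2*3.76*22.4 = 0.09258333*3.76*22.4 = 7.79774 Nm^3
Total per kg = 1.45787 + 1.23200 + 7.79774 = 10.48761 Nm^3
Total = 10.48761 * 3.3 = 34.61 Nm^3


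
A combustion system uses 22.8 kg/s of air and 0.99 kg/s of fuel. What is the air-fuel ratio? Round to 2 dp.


AFR = m_air / m_fuel
AFR = 22.8 / 0.99 = 23.03


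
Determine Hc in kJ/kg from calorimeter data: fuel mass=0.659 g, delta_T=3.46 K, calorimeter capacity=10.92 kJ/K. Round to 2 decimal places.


Hc = C_cal * delta_T / m_fuel
Q_released = 10.92 * 3.46 = 37.7832 kJ
m_fuel = 0.659 g = 0.659/1000 kg = 0.000659 kg
Hc = 37.7832 / 0.000659 = 57334.14 kJ/kg


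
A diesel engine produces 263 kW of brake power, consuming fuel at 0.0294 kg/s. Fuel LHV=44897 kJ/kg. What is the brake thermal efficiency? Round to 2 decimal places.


eta_BTE = (BP / (mf * LHV)) * 100
Denominator = 0.0294 * 44897 = 1319.9718 kW
eta_BTE = (263 / 1319.9718) * 100 = 19.92%


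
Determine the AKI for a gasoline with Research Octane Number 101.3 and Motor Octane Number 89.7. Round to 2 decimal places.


AKI = (RON + MON) / 2
AKI = (101.3 + 89.7) / 2
AKI = 191.0 / 2 = 95.50


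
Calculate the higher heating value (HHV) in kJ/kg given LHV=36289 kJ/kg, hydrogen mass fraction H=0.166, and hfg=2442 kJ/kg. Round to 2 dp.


HHV = LHV + hfg * 9 * H
Water addition = 2442 * 9 * 0.166 = 3648.348 kJ/kg
HHV = 36289 + 3648.348 = 39937.35 kJ/kg


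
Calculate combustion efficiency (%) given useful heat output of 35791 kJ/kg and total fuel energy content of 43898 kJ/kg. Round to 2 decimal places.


Efficiency = (Q_useful / Q_fuel) * 100
Efficiency = (35791 / 43898) * 100
Efficiency = 0.8153 * 100 = 81.53%


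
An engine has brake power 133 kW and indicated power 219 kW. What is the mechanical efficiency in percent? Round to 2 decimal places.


eta_mech = (BP / IP) * 100
Ratio = 133 / 219 = 0.6073
eta_mech = 0.6073 * 100 = 60.73%


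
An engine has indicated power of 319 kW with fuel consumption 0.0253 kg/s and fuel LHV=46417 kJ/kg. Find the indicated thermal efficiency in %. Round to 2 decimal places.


eta_ith = (IP / (mf * LHV)) * 100
Denominator = 0.0253 * 46417 = 1174.3501 kW
eta_ith = (319 / 1174.3501) * 100 = 27.16%


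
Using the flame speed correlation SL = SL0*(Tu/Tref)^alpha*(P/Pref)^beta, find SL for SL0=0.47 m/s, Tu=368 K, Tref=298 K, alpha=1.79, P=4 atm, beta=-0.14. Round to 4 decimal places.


SL = SL0 * (Tu/Tref)^alpha * (P/Pref)^beta
T ratio = 368/298 = 1.23489933
(T ratio)^alpha = 1.23489933^1.79 = 1.458883
(P/Pref)^beta = 4^(-0.14) = 0.823591
SL = 0.47 * 1.458883 * 0.823591 = 0.5647 m/s


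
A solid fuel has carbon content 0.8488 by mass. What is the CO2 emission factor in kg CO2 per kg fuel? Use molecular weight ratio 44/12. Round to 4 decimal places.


EF = C_frac * (M_CO2 / M_C)
EF = 0.8488 * (44/12)
EF = 0.8488 * 3.666667 = 3.1123 kg_CO2/kg_fuel


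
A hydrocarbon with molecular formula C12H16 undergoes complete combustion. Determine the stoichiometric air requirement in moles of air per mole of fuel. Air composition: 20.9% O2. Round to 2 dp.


Balanced combustion: C12H16 + 16 O2 -> 12 CO2 + 8 H2O
O2 needed = C + H/4 = 12 + 16/4 = 16.00 moles
Air moles = O2 / 0.209 = 16.00 / 0.209 = 76.56 moles air


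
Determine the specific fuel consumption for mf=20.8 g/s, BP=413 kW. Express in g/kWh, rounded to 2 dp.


SFC = (mf / BP) * 3600
Rate = 20.8 / 413 = 0.050363 g/(s*kW)
SFC = 0.050363 * 3600 = 181.31 g/kWh


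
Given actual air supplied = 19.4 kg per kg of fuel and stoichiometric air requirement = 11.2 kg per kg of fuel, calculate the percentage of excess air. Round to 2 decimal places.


Excess air = actual - stoichiometric = 19.4 - 11.2 = 8.20 kg/kg fuel
Excess air % = (excess / stoich) * 100 = (8.20 / 11.2) * 100 = 73.21%


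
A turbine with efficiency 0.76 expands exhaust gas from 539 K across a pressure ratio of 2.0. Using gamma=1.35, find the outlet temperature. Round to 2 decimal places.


T_out = T_in * (1 - eta * (1 - PR^(-(gamma-1)/gamma)))
Exponent = -(1.35-1)/1.35 = -0.25925926
PR^exp = 2.0^(-0.25925926) = 0.83551680
Factor = 1 - 0.76*(1 - 0.83551680) = 0.87499277
T_out = 539 * 0.87499277 = 471.62 K


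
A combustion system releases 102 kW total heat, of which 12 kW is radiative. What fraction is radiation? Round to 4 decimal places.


f_rad = Q_rad / Q_total
f_rad = 12 / 102 = 0.1176


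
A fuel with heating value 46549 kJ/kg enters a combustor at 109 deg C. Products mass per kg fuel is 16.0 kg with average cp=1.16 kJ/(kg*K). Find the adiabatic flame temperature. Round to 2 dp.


T_ad = T_in + Hc / (m_p * cp)
Denominator = 16.0 * 1.16 = 18.5600
Temperature rise = 46549 / 18.5600 = 2508.03 K
T_ad = 109 + 2508.03 = 2617.03 deg C


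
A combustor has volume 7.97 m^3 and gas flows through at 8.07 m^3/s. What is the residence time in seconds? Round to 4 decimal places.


tau = V / Q_flow
tau = 7.97 / 8.07 = 0.9876 s


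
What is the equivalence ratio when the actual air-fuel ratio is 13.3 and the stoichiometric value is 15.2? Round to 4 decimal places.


phi = AFR_stoich / AFR_actual
phi = 15.2 / 13.3 = 1.1429


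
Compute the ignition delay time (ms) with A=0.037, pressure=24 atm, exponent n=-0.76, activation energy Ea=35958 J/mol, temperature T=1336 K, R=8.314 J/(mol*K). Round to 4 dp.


tau = A * P^n * exp(Ea/(R*T))
P^n = 24^(-0.76) = 0.08933866
Ea/(R*T) = 35958/(8.314*1336) = 3.237271
exp(Ea/(R*T)) = 25.464134
tau = 0.037 * 0.08933866 * 25.464134 = 0.0842 ms


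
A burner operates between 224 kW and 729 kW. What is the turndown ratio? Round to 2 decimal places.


TDR = Q_max / Q_min
TDR = 729 / 224 = 3.25


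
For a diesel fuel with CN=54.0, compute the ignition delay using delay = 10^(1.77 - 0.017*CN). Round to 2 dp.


delay = 10^(1.77 - 0.017*CN)
Exponent = 1.77 - 0.017*54.0 = 0.8520
delay = 10^0.8520 = 7.11 ms


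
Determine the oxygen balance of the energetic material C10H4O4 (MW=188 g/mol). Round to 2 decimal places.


OB = -1600 * (2C + H/2 - O) / MW
Inner = 2*10 + 4/2 - 4 = 18.00
OB = -1600 * 18.00 / 188 = -153.19%


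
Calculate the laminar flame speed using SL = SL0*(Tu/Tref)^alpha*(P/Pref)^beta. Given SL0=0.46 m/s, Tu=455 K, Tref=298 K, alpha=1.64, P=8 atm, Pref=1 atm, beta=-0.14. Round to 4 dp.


SL = SL0 * (Tu/Tref)^alpha * (P/Pref)^beta
T ratio = 455/298 = 1.52684564
(T ratio)^alpha = 1.52684564^1.64 = 2.001815
(P/Pref)^beta = 8^(-0.14) = 0.747425
SL = 0.46 * 2.001815 * 0.747425 = 0.6883 m/s


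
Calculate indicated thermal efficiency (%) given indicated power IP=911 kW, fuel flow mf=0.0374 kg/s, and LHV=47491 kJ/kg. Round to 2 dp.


eta_ith = (IP / (mf * LHV)) * 100
Denominator = 0.0374 * 47491 = 1776.1634 kW
eta_ith = (911 / 1776.1634) * 100 = 51.29%


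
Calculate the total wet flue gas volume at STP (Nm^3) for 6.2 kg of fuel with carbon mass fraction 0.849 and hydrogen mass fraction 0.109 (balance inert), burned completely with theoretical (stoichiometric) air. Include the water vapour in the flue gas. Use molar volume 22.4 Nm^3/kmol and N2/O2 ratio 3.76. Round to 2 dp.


Per kg fuel: CO2 = (C/12 kmol)*22.4 = (0.849/12)*22.4 = 1.58480 Nm^3
Per kg fuel: H2O = (H/2 kmol)*22.4 = (0.109/2)*22.4 = 1.22080 Nm^3
O2 needed per kg fuel = C/12 + H/4 = 0.849/12 + 0.109/4 = 0.09800000 kmol
Per kg fuel: N2 = O2*3.76*22.4 = 0.09800000*3.76*22.4 = 8.25395 Nm^3
Total per kg = 1.58480 + 1.22080 + 8.25395 = 11.05955 Nm^3
Total = 11.05955 * 6.2 = 68.57 Nm^3


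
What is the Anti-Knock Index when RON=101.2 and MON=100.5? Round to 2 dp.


AKI = (RON + MON) / 2
AKI = (101.2 + 100.5) / 2
AKI = 201.7 / 2 = 100.85


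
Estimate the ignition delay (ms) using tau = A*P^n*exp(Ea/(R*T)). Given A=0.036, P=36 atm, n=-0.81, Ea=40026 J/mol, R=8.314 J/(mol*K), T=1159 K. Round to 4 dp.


tau = A * P^n * exp(Ea/(R*T))
P^n = 36^(-0.81) = 0.05487758
Ea/(R*T) = 40026/(8.314*1159) = 4.153830
exp(Ea/(R*T)) = 63.677428
tau = 0.036 * 0.05487758 * 63.677428 = 0.1258 ms


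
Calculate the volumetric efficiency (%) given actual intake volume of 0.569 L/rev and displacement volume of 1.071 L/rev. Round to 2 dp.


eta_v = (V_actual / V_disp) * 100
Ratio = 0.569 / 1.071 = 0.5313
eta_v = 0.5313 * 100 = 53.13%


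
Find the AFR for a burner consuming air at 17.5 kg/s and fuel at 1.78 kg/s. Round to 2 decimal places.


AFR = m_air / m_fuel
AFR = 17.5 / 1.78 = 9.83


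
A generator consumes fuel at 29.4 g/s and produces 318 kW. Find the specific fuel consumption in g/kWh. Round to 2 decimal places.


SFC = (mf / BP) * 3600
Rate = 29.4 / 318 = 0.092453 g/(s*kW)
SFC = 0.092453 * 3600 = 332.83 g/kWh


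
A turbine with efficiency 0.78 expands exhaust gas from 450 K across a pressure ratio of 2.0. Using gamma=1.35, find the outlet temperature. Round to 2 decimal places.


T_out = T_in * (1 - eta * (1 - PR^(-(gamma-1)/gamma)))
Exponent = -(1.35-1)/1.35 = -0.25925926
PR^exp = 2.0^(-0.25925926) = 0.83551680
Factor = 1 - 0.78*(1 - 0.83551680) = 0.87170310
T_out = 450 * 0.87170310 = 392.27 K


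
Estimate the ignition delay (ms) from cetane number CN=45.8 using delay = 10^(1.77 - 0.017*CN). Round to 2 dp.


delay = 10^(1.77 - 0.017*CN)
Exponent = 1.77 - 0.017*45.8 = 0.9914
delay = 10^0.9914 = 9.80 ms


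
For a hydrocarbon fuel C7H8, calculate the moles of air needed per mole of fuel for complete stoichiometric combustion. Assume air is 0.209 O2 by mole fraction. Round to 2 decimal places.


Balanced combustion: C7H8 + 9 O2 -> 7 CO2 + 4 H2O
O2 needed = C + H/4 = 7 + 8/4 = 9.00 moles
Air moles = O2 / 0.209 = 9.00 / 0.209 = 43.06 moles air


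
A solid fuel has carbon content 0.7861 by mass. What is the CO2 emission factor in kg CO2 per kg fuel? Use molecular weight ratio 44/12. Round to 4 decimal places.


EF = C_frac * (M_CO2 / M_C)
EF = 0.7861 * (44/12)
EF = 0.7861 * 3.666667 = 2.8824 kg_CO2/kg_fuel


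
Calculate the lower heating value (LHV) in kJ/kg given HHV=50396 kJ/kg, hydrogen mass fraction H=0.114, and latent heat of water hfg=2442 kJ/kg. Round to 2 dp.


LHV = HHV - hfg * 9 * H
Water correction = 2442 * 9 * 0.114 = 2505.492 kJ/kg
LHV = 50396 - 2505.492 = 47890.51 kJ/kg


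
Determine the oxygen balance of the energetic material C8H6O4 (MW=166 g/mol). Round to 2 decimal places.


OB = -1600 * (2C + H/2 - O) / MW
Inner = 2*8 + 6/2 - 4 = 15.00
OB = -1600 * 15.00 / 166 = -144.58%


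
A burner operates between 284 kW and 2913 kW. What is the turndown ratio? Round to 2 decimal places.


TDR = Q_max / Q_min
TDR = 2913 / 284 = 10.26


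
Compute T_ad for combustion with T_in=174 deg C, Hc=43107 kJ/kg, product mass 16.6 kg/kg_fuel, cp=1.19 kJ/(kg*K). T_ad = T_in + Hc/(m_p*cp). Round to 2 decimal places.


T_ad = T_in + Hc / (m_p * cp)
Denominator = 16.6 * 1.19 = 19.7540
Temperature rise = 43107 / 19.7540 = 2182.19 K
T_ad = 174 + 2182.19 = 2356.19 deg C


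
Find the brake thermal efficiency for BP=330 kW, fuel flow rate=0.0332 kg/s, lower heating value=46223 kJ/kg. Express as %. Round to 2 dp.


eta_BTE = (BP / (mf * LHV)) * 100
Denominator = 0.0332 * 46223 = 1534.6036 kW
eta_BTE = (330 / 1534.6036) * 100 = 21.50%


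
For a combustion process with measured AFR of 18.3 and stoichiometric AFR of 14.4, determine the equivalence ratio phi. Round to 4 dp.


phi = AFR_stoich / AFR_actual
phi = 14.4 / 18.3 = 0.7869


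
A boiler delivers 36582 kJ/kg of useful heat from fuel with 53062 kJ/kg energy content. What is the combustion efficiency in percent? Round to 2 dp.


Efficiency = (Q_useful / Q_fuel) * 100
Efficiency = (36582 / 53062) * 100
Efficiency = 0.6894 * 100 = 68.94%


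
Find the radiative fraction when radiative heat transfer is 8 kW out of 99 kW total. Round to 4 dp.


f_rad = Q_rad / Q_total
f_rad = 8 / 99 = 0.0808


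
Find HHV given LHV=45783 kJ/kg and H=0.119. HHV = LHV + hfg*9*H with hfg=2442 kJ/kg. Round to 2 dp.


HHV = LHV + hfg * 9 * H
Water addition = 2442 * 9 * 0.119 = 2615.382 kJ/kg
HHV = 45783 + 2615.382 = 48398.38 kJ/kg


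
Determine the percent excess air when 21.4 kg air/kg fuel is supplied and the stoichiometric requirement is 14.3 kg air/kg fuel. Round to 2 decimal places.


Excess air = actual - stoichiometric = 21.4 - 14.3 = 7.10 kg/kg fuel
Excess air % = (excess / stoich) * 100 = (7.10 / 14.3) * 100 = 49.65%


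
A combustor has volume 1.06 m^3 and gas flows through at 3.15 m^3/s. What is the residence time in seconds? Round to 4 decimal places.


tau = V / Q_flow
tau = 1.06 / 3.15 = 0.3365 s


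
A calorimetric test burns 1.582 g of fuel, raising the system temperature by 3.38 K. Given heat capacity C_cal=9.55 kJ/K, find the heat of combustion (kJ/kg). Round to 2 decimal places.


Hc = C_cal * delta_T / m_fuel
Q_released = 9.55 * 3.38 = 32.2790 kJ
m_fuel = 1.582 g = 1.582/1000 kg = 0.001582 kg
Hc = 32.2790 / 0.001582 = 20403.92 kJ/kg


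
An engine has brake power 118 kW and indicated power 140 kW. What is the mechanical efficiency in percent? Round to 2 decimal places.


eta_mech = (BP / IP) * 100
Ratio = 118 / 140 = 0.8429
eta_mech = 0.8429 * 100 = 84.29%


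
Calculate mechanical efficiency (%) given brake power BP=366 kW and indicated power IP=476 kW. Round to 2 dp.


eta_mech = (BP / IP) * 100
Ratio = 366 / 476 = 0.7689
eta_mech = 0.7689 * 100 = 76.89%


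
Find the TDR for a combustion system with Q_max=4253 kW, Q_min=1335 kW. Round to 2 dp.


TDR = Q_max / Q_min
TDR = 4253 / 1335 = 3.19


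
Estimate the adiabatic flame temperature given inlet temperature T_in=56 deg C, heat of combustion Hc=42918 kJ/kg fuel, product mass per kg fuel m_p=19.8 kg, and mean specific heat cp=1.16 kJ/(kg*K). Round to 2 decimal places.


T_ad = T_in + Hc / (m_p * cp)
Denominator = 19.8 * 1.16 = 22.9680
Temperature rise = 42918 / 22.9680 = 1868.60 K
T_ad = 56 + 1868.60 = 1924.60 deg C


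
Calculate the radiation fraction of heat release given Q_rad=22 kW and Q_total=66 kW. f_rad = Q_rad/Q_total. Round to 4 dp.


f_rad = Q_rad / Q_total
f_rad = 22 / 66 = 0.3333


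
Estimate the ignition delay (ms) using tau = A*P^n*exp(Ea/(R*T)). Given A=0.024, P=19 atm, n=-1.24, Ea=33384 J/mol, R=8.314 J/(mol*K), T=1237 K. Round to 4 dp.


tau = A * P^n * exp(Ea/(R*T))
P^n = 19^(-1.24) = 0.02596244
Ea/(R*T) = 33384/(8.314*1237) = 3.246076
exp(Ea/(R*T)) = 25.689331
tau = 0.024 * 0.02596244 * 25.689331 = 0.0160 ms


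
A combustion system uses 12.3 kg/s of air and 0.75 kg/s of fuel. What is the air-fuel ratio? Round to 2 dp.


AFR = m_air / m_fuel
AFR = 12.3 / 0.75 = 16.40


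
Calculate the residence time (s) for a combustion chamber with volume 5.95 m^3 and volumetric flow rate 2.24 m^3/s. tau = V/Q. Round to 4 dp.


tau = V / Q_flow
tau = 5.95 / 2.24 = 2.6563 s


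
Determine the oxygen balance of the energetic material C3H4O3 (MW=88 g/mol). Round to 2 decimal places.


OB = -1600 * (2C + H/2 - O) / MW
Inner = 2*3 + 4/2 - 3 = 5.00
OB = -1600 * 5.00 / 88 = -90.91%


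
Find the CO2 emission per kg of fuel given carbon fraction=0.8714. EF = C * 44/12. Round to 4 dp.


EF = C_frac * (M_CO2 / M_C)
EF = 0.8714 * (44/12)
EF = 0.8714 * 3.666667 = 3.1951 kg_CO2/kg_fuel


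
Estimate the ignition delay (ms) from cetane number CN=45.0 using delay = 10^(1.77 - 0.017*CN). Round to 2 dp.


delay = 10^(1.77 - 0.017*CN)
Exponent = 1.77 - 0.017*45.0 = 1.0050
delay = 10^1.0050 = 10.12 ms
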